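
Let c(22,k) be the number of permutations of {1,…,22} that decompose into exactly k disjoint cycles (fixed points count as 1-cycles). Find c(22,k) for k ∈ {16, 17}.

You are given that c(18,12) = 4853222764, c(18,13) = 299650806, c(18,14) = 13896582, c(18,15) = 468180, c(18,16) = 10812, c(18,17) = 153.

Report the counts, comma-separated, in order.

75289668850, 2792167686

i=19: T(19,13)=4853222764+18·299650806=10246937272 | T(19,14)=299650806+18·13896582=549789282 | T(19,15)=13896582+18·468180=22323822 | T(19,16)=468180+18·10812=662796 | T(19,17)=10812+18·153=13566
i=20: T(20,14)=10246937272+19·549789282=20692933630 | T(20,15)=549789282+19·22323822=973941900 | T(20,16)=22323822+19·662796=34916946 | T(20,17)=662796+19·13566=920550
i=21: T(21,15)=20692933630+20·973941900=40171771630 | T(21,16)=973941900+20·34916946=1672280820 | T(21,17)=34916946+20·920550=53327946
i=22: T(22,16)=40171771630+21·1672280820=75289668850 | T(22,17)=1672280820+21·53327946=2792167686
Read c(22,16) = 75289668850, c(22,17) = 2792167686.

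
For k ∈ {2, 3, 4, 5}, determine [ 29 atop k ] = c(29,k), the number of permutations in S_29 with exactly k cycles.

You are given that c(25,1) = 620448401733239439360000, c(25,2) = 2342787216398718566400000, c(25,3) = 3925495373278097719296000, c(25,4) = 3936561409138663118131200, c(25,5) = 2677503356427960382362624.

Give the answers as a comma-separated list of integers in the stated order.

@26  (26,1):620448401733239439360000·25+0→15511210043330985984000000, (26,2):2342787216398718566400000·25+620448401733239439360000→59190128811701203599360000, (26,3):3925495373278097719296000·25+2342787216398718566400000→100480171548351161548800000, (26,4):3936561409138663118131200·25+3925495373278097719296000→102339530601744675672576000, (26,5):2677503356427960382362624·25+3936561409138663118131200→70874145319837672677196800
@27  (27,1):15511210043330985984000000·26+0→403291461126605635584000000, (27,2):59190128811701203599360000·26+15511210043330985984000000→1554454559147562279567360000, (27,3):100480171548351161548800000·26+59190128811701203599360000→2671674589068831403868160000, (27,4):102339530601744675672576000·26+100480171548351161548800000→2761307967193712729035776000, (27,5):70874145319837672677196800·26+102339530601744675672576000→1945067308917524165279692800
@28  (28,1):403291461126605635584000000·27+0→10888869450418352160768000000, (28,2):1554454559147562279567360000·27+403291461126605635584000000→42373564558110787183902720000, (28,3):2671674589068831403868160000·27+1554454559147562279567360000→73689668464006010184007680000, (28,4):2761307967193712729035776000·27+2671674589068831403868160000→77226989703299075087834112000, (28,5):1945067308917524165279692800·27+2761307967193712729035776000→55278125307966865191587481600
@29  (29,2):42373564558110787183902720000·28+10888869450418352160768000000→1197348677077520393310044160000, (29,3):73689668464006010184007680000·28+42373564558110787183902720000→2105684281550279072336117760000, (29,4):77226989703299075087834112000·28+73689668464006010184007680000→2236045380156380112643362816000, (29,5):55278125307966865191587481600·28+77226989703299075087834112000→1625014498326371300452283596800
Read c(29,2) = 1197348677077520393310044160000, c(29,3) = 2105684281550279072336117760000, c(29,4) = 2236045380156380112643362816000, c(29,5) = 1625014498326371300452283596800.

1197348677077520393310044160000, 2105684281550279072336117760000, 2236045380156380112643362816000, 1625014498326371300452283596800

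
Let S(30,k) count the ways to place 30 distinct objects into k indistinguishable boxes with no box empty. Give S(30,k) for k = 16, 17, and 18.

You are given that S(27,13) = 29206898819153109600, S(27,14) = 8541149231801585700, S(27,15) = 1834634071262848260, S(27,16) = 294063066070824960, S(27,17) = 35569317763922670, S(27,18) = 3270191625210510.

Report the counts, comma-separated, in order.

@28  (28,14):8541149231801585700·14+29206898819153109600→148782988064375309400, (28,15):1834634071262848260·15+8541149231801585700→36060660300744309600, (28,16):294063066070824960·16+1834634071262848260→6539643128396047620, (28,17):35569317763922670·17+294063066070824960→898741468057510350, (28,18):3270191625210510·18+35569317763922670→94432767017711850
@29  (29,15):36060660300744309600·15+148782988064375309400→689692892575539953400, (29,16):6539643128396047620·16+36060660300744309600→140694950355081071520, (29,17):898741468057510350·17+6539643128396047620→21818248085373723570, (29,18):94432767017711850·18+898741468057510350→2598531274376323650
@30  (30,16):140694950355081071520·16+689692892575539953400→2940812098256837097720, (30,17):21818248085373723570·17+140694950355081071520→511605167806434372210, (30,18):2598531274376323650·18+21818248085373723570→68591811024147549270
Read S(30,16) = 2940812098256837097720, S(30,17) = 511605167806434372210, S(30,18) = 68591811024147549270.

2940812098256837097720, 511605167806434372210, 68591811024147549270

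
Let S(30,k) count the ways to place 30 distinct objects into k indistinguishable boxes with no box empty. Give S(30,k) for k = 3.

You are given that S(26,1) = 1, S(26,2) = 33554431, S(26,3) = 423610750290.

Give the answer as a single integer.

[27] T[27,1]:1*1+0=1 · T[27,2]:2*33554431+1=67108863 · T[27,3]:3*423610750290+33554431=1270865805301
[28] T[28,1]:1*1+0=1 · T[28,2]:2*67108863+1=134217727 · T[28,3]:3*1270865805301+67108863=3812664524766
[29] T[29,2]:2*134217727+1=268435455 · T[29,3]:3*3812664524766+134217727=11438127792025
[30] T[30,3]:3*11438127792025+268435455=34314651811530
Read S(30,3) = 34314651811530.

34314651811530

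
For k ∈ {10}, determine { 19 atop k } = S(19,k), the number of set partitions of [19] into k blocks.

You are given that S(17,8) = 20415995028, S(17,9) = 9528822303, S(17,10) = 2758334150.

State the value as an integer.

@18  (18,9):9528822303·9+20415995028→106175395755, (18,10):2758334150·10+9528822303→37112163803
@19  (19,10):37112163803·10+106175395755→477297033785
Read S(19,10) = 477297033785.

477297033785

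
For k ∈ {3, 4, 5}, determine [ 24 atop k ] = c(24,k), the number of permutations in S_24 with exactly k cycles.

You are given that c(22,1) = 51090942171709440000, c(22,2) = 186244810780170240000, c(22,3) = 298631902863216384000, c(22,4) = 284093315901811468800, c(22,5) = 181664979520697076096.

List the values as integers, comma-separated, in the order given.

159539850276066860544000, 157375898285941510732800, 105005310755917452984576

r23: T_23,2=22×186244810780170240000+51090942171709440000=4148476779335454720000; T_23,3=22×298631902863216384000+186244810780170240000=6756146673770930688000; T_23,4=22×284093315901811468800+298631902863216384000=6548684852703068697600; T_23,5=22×181664979520697076096+284093315901811468800=4280722865357147142912
r24: T_24,3=23×6756146673770930688000+4148476779335454720000=159539850276066860544000; T_24,4=23×6548684852703068697600+6756146673770930688000=157375898285941510732800; T_24,5=23×4280722865357147142912+6548684852703068697600=105005310755917452984576
Read c(24,3) = 159539850276066860544000, c(24,4) = 157375898285941510732800, c(24,5) = 105005310755917452984576.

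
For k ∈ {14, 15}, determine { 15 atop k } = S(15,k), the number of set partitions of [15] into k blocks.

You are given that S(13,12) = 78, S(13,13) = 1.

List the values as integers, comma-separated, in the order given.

105, 1

[14] T[14,13]:13*1+78=91 · T[14,14]:14*0+1=1
[15] T[15,14]:14*1+91=105 · T[15,15]:15*0+1=1
Read S(15,14) = 105, S(15,15) = 1.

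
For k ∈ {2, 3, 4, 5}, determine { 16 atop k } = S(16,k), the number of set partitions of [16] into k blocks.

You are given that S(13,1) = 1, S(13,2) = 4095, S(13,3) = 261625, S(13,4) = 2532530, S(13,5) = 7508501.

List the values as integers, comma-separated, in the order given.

32767, 7141686, 171798901, 1096190550

r14: T_14,1=1×1+0=1; T_14,2=2×4095+1=8191; T_14,3=3×261625+4095=788970; T_14,4=4×2532530+261625=10391745; T_14,5=5×7508501+2532530=40075035
r15: T_15,1=1×1+0=1; T_15,2=2×8191+1=16383; T_15,3=3×788970+8191=2375101; T_15,4=4×10391745+788970=42355950; T_15,5=5×40075035+10391745=210766920
r16: T_16,2=2×16383+1=32767; T_16,3=3×2375101+16383=7141686; T_16,4=4×42355950+2375101=171798901; T_16,5=5×210766920+42355950=1096190550
Read S(16,2) = 32767, S(16,3) = 7141686, S(16,4) = 171798901, S(16,5) = 1096190550.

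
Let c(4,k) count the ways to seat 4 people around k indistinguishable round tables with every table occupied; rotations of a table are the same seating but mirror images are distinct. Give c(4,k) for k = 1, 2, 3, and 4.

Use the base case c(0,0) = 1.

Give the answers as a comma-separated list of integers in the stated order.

6, 11, 6, 1

i=1: T(1,1)=1+0·0=1
i=2: T(2,1)=0+1·1=1 | T(2,2)=1+1·0=1
i=3: T(3,1)=0+2·1=2 | T(3,2)=1+2·1=3 | T(3,3)=1+2·0=1
i=4: T(4,1)=0+3·2=6 | T(4,2)=2+3·3=11 | T(4,3)=3+3·1=6 | T(4,4)=1+3·0=1
Read c(4,1) = 6, c(4,2) = 11, c(4,3) = 6, c(4,4) = 1.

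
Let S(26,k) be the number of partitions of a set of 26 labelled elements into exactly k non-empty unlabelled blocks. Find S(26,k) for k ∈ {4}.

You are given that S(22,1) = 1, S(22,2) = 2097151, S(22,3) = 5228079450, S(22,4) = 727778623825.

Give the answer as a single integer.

r23: T_23,1=1×1+0=1; T_23,2=2×2097151+1=4194303; T_23,3=3×5228079450+2097151=15686335501; T_23,4=4×727778623825+5228079450=2916342574750
r24: T_24,2=2×4194303+1=8388607; T_24,3=3×15686335501+4194303=47063200806; T_24,4=4×2916342574750+15686335501=11681056634501
r25: T_25,3=3×47063200806+8388607=141197991025; T_25,4=4×11681056634501+47063200806=46771289738810
r26: T_26,4=4×46771289738810+141197991025=187226356946265
Read S(26,4) = 187226356946265.

187226356946265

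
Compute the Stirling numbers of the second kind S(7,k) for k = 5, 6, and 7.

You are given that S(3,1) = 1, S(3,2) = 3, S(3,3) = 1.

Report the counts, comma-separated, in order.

140, 21, 1

i=4: T(4,2)=1+2·3=7 | T(4,3)=3+3·1=6 | T(4,4)=1+4·0=1
i=5: T(5,3)=7+3·6=25 | T(5,4)=6+4·1=10 | T(5,5)=1+5·0=1
i=6: T(6,4)=25+4·10=65 | T(6,5)=10+5·1=15 | T(6,6)=1+6·0=1
i=7: T(7,5)=65+5·15=140 | T(7,6)=15+6·1=21 | T(7,7)=1+7·0=1
Read S(7,5) = 140, S(7,6) = 21, S(7,7) = 1.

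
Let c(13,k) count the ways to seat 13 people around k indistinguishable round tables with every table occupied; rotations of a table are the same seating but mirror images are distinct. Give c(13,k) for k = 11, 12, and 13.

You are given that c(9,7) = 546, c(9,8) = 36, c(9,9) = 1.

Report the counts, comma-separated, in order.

[10] T[10,8]:9*36+546=870 · T[10,9]:9*1+36=45 · T[10,10]:9*0+1=1
[11] T[11,9]:10*45+870=1320 · T[11,10]:10*1+45=55 · T[11,11]:10*0+1=1
[12] T[12,10]:11*55+1320=1925 · T[12,11]:11*1+55=66 · T[12,12]:11*0+1=1
[13] T[13,11]:12*66+1925=2717 · T[13,12]:12*1+66=78 · T[13,13]:12*0+1=1
Read c(13,11) = 2717, c(13,12) = 78, c(13,13) = 1.

2717, 78, 1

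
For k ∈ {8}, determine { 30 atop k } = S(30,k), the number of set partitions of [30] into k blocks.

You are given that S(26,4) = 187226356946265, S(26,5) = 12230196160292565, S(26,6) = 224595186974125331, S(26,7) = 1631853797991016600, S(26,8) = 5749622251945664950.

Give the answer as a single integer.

i=27: T(27,5)=187226356946265+5·12230196160292565=61338207158409090 | T(27,6)=12230196160292565+6·224595186974125331=1359801318005044551 | T(27,7)=224595186974125331+7·1631853797991016600=11647571772911241531 | T(27,8)=1631853797991016600+8·5749622251945664950=47628831813556336200
i=28: T(28,6)=61338207158409090+6·1359801318005044551=8220146115188676396 | T(28,7)=1359801318005044551+7·11647571772911241531=82892803728383735268 | T(28,8)=11647571772911241531+8·47628831813556336200=392678226281361931131
i=29: T(29,7)=8220146115188676396+7·82892803728383735268=588469772213874823272 | T(29,8)=82892803728383735268+8·392678226281361931131=3224318613979279184316
i=30: T(30,8)=588469772213874823272+8·3224318613979279184316=26383018684048108297800
Read S(30,8) = 26383018684048108297800.

26383018684048108297800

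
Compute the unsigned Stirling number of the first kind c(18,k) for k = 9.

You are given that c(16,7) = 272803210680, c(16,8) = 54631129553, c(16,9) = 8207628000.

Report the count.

4308105301929

@17  (17,8):54631129553·16+272803210680→1146901283528, (17,9):8207628000·16+54631129553→185953177553
@18  (18,9):185953177553·17+1146901283528→4308105301929
Read c(18,9) = 4308105301929.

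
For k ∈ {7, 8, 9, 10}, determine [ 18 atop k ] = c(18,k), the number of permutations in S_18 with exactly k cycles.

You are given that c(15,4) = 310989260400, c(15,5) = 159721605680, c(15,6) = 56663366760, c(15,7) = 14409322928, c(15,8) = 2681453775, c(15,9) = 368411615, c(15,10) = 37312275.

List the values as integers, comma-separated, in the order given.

110228466184200, 24871845297936, 4308105301929, 577924894833

r16: T_16,5=15×159721605680+310989260400=2706813345600; T_16,6=15×56663366760+159721605680=1009672107080; T_16,7=15×14409322928+56663366760=272803210680; T_16,8=15×2681453775+14409322928=54631129553; T_16,9=15×368411615+2681453775=8207628000; T_16,10=15×37312275+368411615=928095740
r17: T_17,6=16×1009672107080+2706813345600=18861567058880; T_17,7=16×272803210680+1009672107080=5374523477960; T_17,8=16×54631129553+272803210680=1146901283528; T_17,9=16×8207628000+54631129553=185953177553; T_17,10=16×928095740+8207628000=23057159840
r18: T_18,7=17×5374523477960+18861567058880=110228466184200; T_18,8=17×1146901283528+5374523477960=24871845297936; T_18,9=17×185953177553+1146901283528=4308105301929; T_18,10=17×23057159840+185953177553=577924894833
Read c(18,7) = 110228466184200, c(18,8) = 24871845297936, c(18,9) = 4308105301929, c(18,10) = 577924894833.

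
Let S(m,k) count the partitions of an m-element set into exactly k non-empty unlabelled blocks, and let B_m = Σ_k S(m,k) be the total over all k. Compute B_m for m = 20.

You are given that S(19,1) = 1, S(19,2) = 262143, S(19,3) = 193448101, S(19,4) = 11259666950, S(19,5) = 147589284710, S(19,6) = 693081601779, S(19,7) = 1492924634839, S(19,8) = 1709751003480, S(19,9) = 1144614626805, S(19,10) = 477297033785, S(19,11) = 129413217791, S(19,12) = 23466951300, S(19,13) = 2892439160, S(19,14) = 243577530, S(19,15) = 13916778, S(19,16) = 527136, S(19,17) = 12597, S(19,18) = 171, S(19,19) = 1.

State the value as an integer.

i=20: T(20,1)=0+1·1=1 | T(20,2)=1+2·262143=524287 | T(20,3)=262143+3·193448101=580606446 | T(20,4)=193448101+4·11259666950=45232115901 | T(20,5)=11259666950+5·147589284710=749206090500 | T(20,6)=147589284710+6·693081601779=4306078895384 | T(20,7)=693081601779+7·1492924634839=11143554045652 | T(20,8)=1492924634839+8·1709751003480=15170932662679 | T(20,9)=1709751003480+9·1144614626805=12011282644725 | T(20,10)=1144614626805+10·477297033785=5917584964655 | T(20,11)=477297033785+11·129413217791=1900842429486 | T(20,12)=129413217791+12·23466951300=411016633391 | T(20,13)=23466951300+13·2892439160=61068660380 | T(20,14)=2892439160+14·243577530=6302524580 | T(20,15)=243577530+15·13916778=452329200 | T(20,16)=13916778+16·527136=22350954 | T(20,17)=527136+17·12597=741285 | T(20,18)=12597+18·171=15675 | T(20,19)=171+19·1=190 | T(20,20)=1+20·0=1
B_20 = ΣS(20,k) = 1+524287+580606446+45232115901+749206090500+4306078895384+11143554045652+15170932662679+12011282644725+5917584964655+1900842429486+411016633391+61068660380+6302524580+452329200+22350954+741285+15675+190+1 = 51724158235372

51724158235372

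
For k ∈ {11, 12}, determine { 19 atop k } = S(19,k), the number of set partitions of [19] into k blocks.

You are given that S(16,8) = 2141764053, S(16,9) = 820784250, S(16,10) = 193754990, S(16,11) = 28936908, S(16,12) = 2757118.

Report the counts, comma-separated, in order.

[17] T[17,9]:9*820784250+2141764053=9528822303 · T[17,10]:10*193754990+820784250=2758334150 · T[17,11]:11*28936908+193754990=512060978 · T[17,12]:12*2757118+28936908=62022324
[18] T[18,10]:10*2758334150+9528822303=37112163803 · T[18,11]:11*512060978+2758334150=8391004908 · T[18,12]:12*62022324+512060978=1256328866
[19] T[19,11]:11*8391004908+37112163803=129413217791 · T[19,12]:12*1256328866+8391004908=23466951300
Read S(19,11) = 129413217791, S(19,12) = 23466951300.

129413217791, 23466951300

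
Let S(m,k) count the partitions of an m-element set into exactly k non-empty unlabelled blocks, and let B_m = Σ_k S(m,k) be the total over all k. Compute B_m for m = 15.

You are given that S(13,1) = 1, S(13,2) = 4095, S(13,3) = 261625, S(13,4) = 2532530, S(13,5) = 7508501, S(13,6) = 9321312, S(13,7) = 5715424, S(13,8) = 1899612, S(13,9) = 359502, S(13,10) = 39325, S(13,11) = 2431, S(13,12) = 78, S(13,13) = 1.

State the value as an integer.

[14] T[14,1]:1*1+0=1 · T[14,2]:2*4095+1=8191 · T[14,3]:3*261625+4095=788970 · T[14,4]:4*2532530+261625=10391745 · T[14,5]:5*7508501+2532530=40075035 · T[14,6]:6*9321312+7508501=63436373 · T[14,7]:7*5715424+9321312=49329280 · T[14,8]:8*1899612+5715424=20912320 · T[14,9]:9*359502+1899612=5135130 · T[14,10]:10*39325+359502=752752 · T[14,11]:11*2431+39325=66066 · T[14,12]:12*78+2431=3367 · T[14,13]:13*1+78=91 · T[14,14]:14*0+1=1
[15] T[15,1]:1*1+0=1 · T[15,2]:2*8191+1=16383 · T[15,3]:3*788970+8191=2375101 · T[15,4]:4*10391745+788970=42355950 · T[15,5]:5*40075035+10391745=210766920 · T[15,6]:6*63436373+40075035=420693273 · T[15,7]:7*49329280+63436373=408741333 · T[15,8]:8*20912320+49329280=216627840 · T[15,9]:9*5135130+20912320=67128490 · T[15,10]:10*752752+5135130=12662650 · T[15,11]:11*66066+752752=1479478 · T[15,12]:12*3367+66066=106470 · T[15,13]:13*91+3367=4550 · T[15,14]:14*1+91=105 · T[15,15]:15*0+1=1
B_15 = ΣS(15,k) = 1+16383+2375101+42355950+210766920+420693273+408741333+216627840+67128490+12662650+1479478+106470+4550+105+1 = 1382958545

1382958545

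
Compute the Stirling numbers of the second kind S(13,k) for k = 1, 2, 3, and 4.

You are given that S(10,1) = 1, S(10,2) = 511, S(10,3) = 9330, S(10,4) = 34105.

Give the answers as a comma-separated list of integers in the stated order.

1, 4095, 261625, 2532530

@11  (11,1):1·1+0→1, (11,2):511·2+1→1023, (11,3):9330·3+511→28501, (11,4):34105·4+9330→145750
@12  (12,1):1·1+0→1, (12,2):1023·2+1→2047, (12,3):28501·3+1023→86526, (12,4):145750·4+28501→611501
@13  (13,1):1·1+0→1, (13,2):2047·2+1→4095, (13,3):86526·3+2047→261625, (13,4):611501·4+86526→2532530
Read S(13,1) = 1, S(13,2) = 4095, S(13,3) = 261625, S(13,4) = 2532530.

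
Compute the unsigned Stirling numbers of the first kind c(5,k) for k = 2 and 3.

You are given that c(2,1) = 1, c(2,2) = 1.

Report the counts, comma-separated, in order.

50, 35

i=3: T(3,1)=0+2·1=2 | T(3,2)=1+2·1=3 | T(3,3)=1+2·0=1
i=4: T(4,1)=0+3·2=6 | T(4,2)=2+3·3=11 | T(4,3)=3+3·1=6
i=5: T(5,2)=6+4·11=50 | T(5,3)=11+4·6=35
Read c(5,2) = 50, c(5,3) = 35.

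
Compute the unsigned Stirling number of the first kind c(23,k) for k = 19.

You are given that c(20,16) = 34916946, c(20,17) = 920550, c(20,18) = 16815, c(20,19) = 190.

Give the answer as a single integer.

116896626

i=21: T(21,17)=34916946+20·920550=53327946 | T(21,18)=920550+20·16815=1256850 | T(21,19)=16815+20·190=20615
i=22: T(22,18)=53327946+21·1256850=79721796 | T(22,19)=1256850+21·20615=1689765
i=23: T(23,19)=79721796+22·1689765=116896626
Read c(23,19) = 116896626.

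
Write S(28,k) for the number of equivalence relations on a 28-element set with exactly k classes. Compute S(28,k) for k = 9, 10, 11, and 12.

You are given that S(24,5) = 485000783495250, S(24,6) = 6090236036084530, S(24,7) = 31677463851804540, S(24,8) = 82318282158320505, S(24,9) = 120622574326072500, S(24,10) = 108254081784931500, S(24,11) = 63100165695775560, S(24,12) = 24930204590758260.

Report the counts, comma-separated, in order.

row 25: T[25][6]=6·6090236036084530+485000783495250=37026417000002430  T[25][7]=7·31677463851804540+6090236036084530=227832482998716310  T[25][8]=8·82318282158320505+31677463851804540=690223721118368580  T[25][9]=9·120622574326072500+82318282158320505=1167921451092973005  T[25][10]=10·108254081784931500+120622574326072500=1203163392175387500  T[25][11]=11·63100165695775560+108254081784931500=802355904438462660  T[25][12]=12·24930204590758260+63100165695775560=362262620784874680
row 26: T[26][7]=7·227832482998716310+37026417000002430=1631853797991016600  T[26][8]=8·690223721118368580+227832482998716310=5749622251945664950  T[26][9]=9·1167921451092973005+690223721118368580=11201516780955125625  T[26][10]=10·1203163392175387500+1167921451092973005=13199555372846848005  T[26][11]=11·802355904438462660+1203163392175387500=10029078340998476760  T[26][12]=12·362262620784874680+802355904438462660=5149507353856958820
row 27: T[27][8]=8·5749622251945664950+1631853797991016600=47628831813556336200  T[27][9]=9·11201516780955125625+5749622251945664950=106563273280541795575  T[27][10]=10·13199555372846848005+11201516780955125625=143197070509423605675  T[27][11]=11·10029078340998476760+13199555372846848005=123519417123830092365  T[27][12]=12·5149507353856958820+10029078340998476760=71823166587281982600
row 28: T[28][9]=9·106563273280541795575+47628831813556336200=1006698291338432496375  T[28][10]=10·143197070509423605675+106563273280541795575=1538533978374777852325  T[28][11]=11·123519417123830092365+143197070509423605675=1501910658871554621690  T[28][12]=12·71823166587281982600+123519417123830092365=985397416171213883565
Read S(28,9) = 1006698291338432496375, S(28,10) = 1538533978374777852325, S(28,11) = 1501910658871554621690, S(28,12) = 985397416171213883565.

1006698291338432496375, 1538533978374777852325, 1501910658871554621690, 985397416171213883565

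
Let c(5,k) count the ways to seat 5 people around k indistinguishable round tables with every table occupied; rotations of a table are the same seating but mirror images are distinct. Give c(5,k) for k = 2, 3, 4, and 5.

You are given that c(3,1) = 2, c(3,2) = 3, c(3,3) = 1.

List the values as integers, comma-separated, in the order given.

50, 35, 10, 1

i=4: T(4,1)=0+3·2=6 | T(4,2)=2+3·3=11 | T(4,3)=3+3·1=6 | T(4,4)=1+3·0=1
i=5: T(5,2)=6+4·11=50 | T(5,3)=11+4·6=35 | T(5,4)=6+4·1=10 | T(5,5)=1+4·0=1
Read c(5,2) = 50, c(5,3) = 35, c(5,4) = 10, c(5,5) = 1.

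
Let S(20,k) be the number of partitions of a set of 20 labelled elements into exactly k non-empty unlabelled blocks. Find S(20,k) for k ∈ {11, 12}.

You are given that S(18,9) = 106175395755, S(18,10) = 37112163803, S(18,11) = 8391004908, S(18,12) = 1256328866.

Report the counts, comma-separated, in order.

[19] T[19,10]:10*37112163803+106175395755=477297033785 · T[19,11]:11*8391004908+37112163803=129413217791 · T[19,12]:12*1256328866+8391004908=23466951300
[20] T[20,11]:11*129413217791+477297033785=1900842429486 · T[20,12]:12*23466951300+129413217791=411016633391
Read S(20,11) = 1900842429486, S(20,12) = 411016633391.

1900842429486, 411016633391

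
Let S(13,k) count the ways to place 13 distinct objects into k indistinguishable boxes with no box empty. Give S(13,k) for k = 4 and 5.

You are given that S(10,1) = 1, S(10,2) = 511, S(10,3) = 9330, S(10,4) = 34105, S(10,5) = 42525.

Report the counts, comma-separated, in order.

[11] T[11,2]:2*511+1=1023 · T[11,3]:3*9330+511=28501 · T[11,4]:4*34105+9330=145750 · T[11,5]:5*42525+34105=246730
[12] T[12,3]:3*28501+1023=86526 · T[12,4]:4*145750+28501=611501 · T[12,5]:5*246730+145750=1379400
[13] T[13,4]:4*611501+86526=2532530 · T[13,5]:5*1379400+611501=7508501
Read S(13,4) = 2532530, S(13,5) = 7508501.

2532530, 7508501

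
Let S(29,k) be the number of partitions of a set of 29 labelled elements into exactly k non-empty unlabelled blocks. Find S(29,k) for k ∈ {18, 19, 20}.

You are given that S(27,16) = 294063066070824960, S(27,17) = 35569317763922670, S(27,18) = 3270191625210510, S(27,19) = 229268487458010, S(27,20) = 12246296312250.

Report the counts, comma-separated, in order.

r28: T_28,17=17×35569317763922670+294063066070824960=898741468057510350; T_28,18=18×3270191625210510+35569317763922670=94432767017711850; T_28,19=19×229268487458010+3270191625210510=7626292886912700; T_28,20=20×12246296312250+229268487458010=474194413703010
r29: T_29,18=18×94432767017711850+898741468057510350=2598531274376323650; T_29,19=19×7626292886912700+94432767017711850=239332331869053150; T_29,20=20×474194413703010+7626292886912700=17110181160972900
Read S(29,18) = 2598531274376323650, S(29,19) = 239332331869053150, S(29,20) = 17110181160972900.

2598531274376323650, 239332331869053150, 17110181160972900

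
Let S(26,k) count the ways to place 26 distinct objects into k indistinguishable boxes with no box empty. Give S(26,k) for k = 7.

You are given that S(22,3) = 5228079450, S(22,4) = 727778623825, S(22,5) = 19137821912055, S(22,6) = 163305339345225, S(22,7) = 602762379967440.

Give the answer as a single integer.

1631853797991016600

i=23: T(23,4)=5228079450+4·727778623825=2916342574750 | T(23,5)=727778623825+5·19137821912055=96416888184100 | T(23,6)=19137821912055+6·163305339345225=998969857983405 | T(23,7)=163305339345225+7·602762379967440=4382641999117305
i=24: T(24,5)=2916342574750+5·96416888184100=485000783495250 | T(24,6)=96416888184100+6·998969857983405=6090236036084530 | T(24,7)=998969857983405+7·4382641999117305=31677463851804540
i=25: T(25,6)=485000783495250+6·6090236036084530=37026417000002430 | T(25,7)=6090236036084530+7·31677463851804540=227832482998716310
i=26: T(26,7)=37026417000002430+7·227832482998716310=1631853797991016600
Read S(26,7) = 1631853797991016600.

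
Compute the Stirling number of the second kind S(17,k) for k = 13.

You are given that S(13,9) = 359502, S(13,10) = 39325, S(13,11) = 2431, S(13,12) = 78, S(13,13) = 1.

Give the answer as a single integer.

row 14: T[14][10]=10·39325+359502=752752  T[14][11]=11·2431+39325=66066  T[14][12]=12·78+2431=3367  T[14][13]=13·1+78=91
row 15: T[15][11]=11·66066+752752=1479478  T[15][12]=12·3367+66066=106470  T[15][13]=13·91+3367=4550
row 16: T[16][12]=12·106470+1479478=2757118  T[16][13]=13·4550+106470=165620
row 17: T[17][13]=13·165620+2757118=4910178
Read S(17,13) = 4910178.

4910178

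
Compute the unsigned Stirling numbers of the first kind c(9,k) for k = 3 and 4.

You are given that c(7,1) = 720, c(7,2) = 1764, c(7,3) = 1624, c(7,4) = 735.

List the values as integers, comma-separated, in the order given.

row 8: T[8][2]=7·1764+720=13068  T[8][3]=7·1624+1764=13132  T[8][4]=7·735+1624=6769
row 9: T[9][3]=8·13132+13068=118124  T[9][4]=8·6769+13132=67284
Read c(9,3) = 118124, c(9,4) = 67284.

118124, 67284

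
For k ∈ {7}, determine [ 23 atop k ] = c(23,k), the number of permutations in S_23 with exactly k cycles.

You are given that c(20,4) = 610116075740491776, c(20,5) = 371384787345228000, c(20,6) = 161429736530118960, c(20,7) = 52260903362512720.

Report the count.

@21  (21,5):371384787345228000·20+610116075740491776→8037811822645051776, (21,6):161429736530118960·20+371384787345228000→3599979517947607200, (21,7):52260903362512720·20+161429736530118960→1206647803780373360
@22  (22,6):3599979517947607200·21+8037811822645051776→83637381699544802976, (22,7):1206647803780373360·21+3599979517947607200→28939583397335447760
@23  (23,7):28939583397335447760·22+83637381699544802976→720308216440924653696
Read c(23,7) = 720308216440924653696.

720308216440924653696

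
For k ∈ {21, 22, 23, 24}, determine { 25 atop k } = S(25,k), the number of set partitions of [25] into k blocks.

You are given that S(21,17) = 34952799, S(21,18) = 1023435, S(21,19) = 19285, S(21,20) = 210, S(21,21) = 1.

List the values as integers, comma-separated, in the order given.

168519505, 3200450, 40250, 300

i=22: T(22,18)=34952799+18·1023435=53374629 | T(22,19)=1023435+19·19285=1389850 | T(22,20)=19285+20·210=23485 | T(22,21)=210+21·1=231 | T(22,22)=1+22·0=1
i=23: T(23,19)=53374629+19·1389850=79781779 | T(23,20)=1389850+20·23485=1859550 | T(23,21)=23485+21·231=28336 | T(23,22)=231+22·1=253 | T(23,23)=1+23·0=1
i=24: T(24,20)=79781779+20·1859550=116972779 | T(24,21)=1859550+21·28336=2454606 | T(24,22)=28336+22·253=33902 | T(24,23)=253+23·1=276 | T(24,24)=1+24·0=1
i=25: T(25,21)=116972779+21·2454606=168519505 | T(25,22)=2454606+22·33902=3200450 | T(25,23)=33902+23·276=40250 | T(25,24)=276+24·1=300
Read S(25,21) = 168519505, S(25,22) = 3200450, S(25,23) = 40250, S(25,24) = 300.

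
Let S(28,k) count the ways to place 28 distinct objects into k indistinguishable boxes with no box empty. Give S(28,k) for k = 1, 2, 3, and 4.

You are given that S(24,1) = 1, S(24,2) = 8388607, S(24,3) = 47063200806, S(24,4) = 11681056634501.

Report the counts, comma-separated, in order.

row 25: T[25][1]=1·1+0=1  T[25][2]=2·8388607+1=16777215  T[25][3]=3·47063200806+8388607=141197991025  T[25][4]=4·11681056634501+47063200806=46771289738810
row 26: T[26][1]=1·1+0=1  T[26][2]=2·16777215+1=33554431  T[26][3]=3·141197991025+16777215=423610750290  T[26][4]=4·46771289738810+141197991025=187226356946265
row 27: T[27][1]=1·1+0=1  T[27][2]=2·33554431+1=67108863  T[27][3]=3·423610750290+33554431=1270865805301  T[27][4]=4·187226356946265+423610750290=749329038535350
row 28: T[28][1]=1·1+0=1  T[28][2]=2·67108863+1=134217727  T[28][3]=3·1270865805301+67108863=3812664524766  T[28][4]=4·749329038535350+1270865805301=2998587019946701
Read S(28,1) = 1, S(28,2) = 134217727, S(28,3) = 3812664524766, S(28,4) = 2998587019946701.

1, 134217727, 3812664524766, 2998587019946701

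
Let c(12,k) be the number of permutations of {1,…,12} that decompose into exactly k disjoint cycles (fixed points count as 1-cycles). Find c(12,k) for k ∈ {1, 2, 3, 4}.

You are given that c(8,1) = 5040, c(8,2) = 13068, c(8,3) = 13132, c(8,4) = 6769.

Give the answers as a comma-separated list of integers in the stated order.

@9  (9,1):5040·8+0→40320, (9,2):13068·8+5040→109584, (9,3):13132·8+13068→118124, (9,4):6769·8+13132→67284
@10  (10,1):40320·9+0→362880, (10,2):109584·9+40320→1026576, (10,3):118124·9+109584→1172700, (10,4):67284·9+118124→723680
@11  (11,1):362880·10+0→3628800, (11,2):1026576·10+362880→10628640, (11,3):1172700·10+1026576→12753576, (11,4):723680·10+1172700→8409500
@12  (12,1):3628800·11+0→39916800, (12,2):10628640·11+3628800→120543840, (12,3):12753576·11+10628640→150917976, (12,4):8409500·11+12753576→105258076
Read c(12,1) = 39916800, c(12,2) = 120543840, c(12,3) = 150917976, c(12,4) = 105258076.

39916800, 120543840, 150917976, 105258076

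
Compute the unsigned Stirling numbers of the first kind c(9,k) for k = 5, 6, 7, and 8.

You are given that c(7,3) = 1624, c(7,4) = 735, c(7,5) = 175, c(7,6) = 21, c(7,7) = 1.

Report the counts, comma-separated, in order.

i=8: T(8,4)=1624+7·735=6769 | T(8,5)=735+7·175=1960 | T(8,6)=175+7·21=322 | T(8,7)=21+7·1=28 | T(8,8)=1+7·0=1
i=9: T(9,5)=6769+8·1960=22449 | T(9,6)=1960+8·322=4536 | T(9,7)=322+8·28=546 | T(9,8)=28+8·1=36
Read c(9,5) = 22449, c(9,6) = 4536, c(9,7) = 546, c(9,8) = 36.

22449, 4536, 546, 36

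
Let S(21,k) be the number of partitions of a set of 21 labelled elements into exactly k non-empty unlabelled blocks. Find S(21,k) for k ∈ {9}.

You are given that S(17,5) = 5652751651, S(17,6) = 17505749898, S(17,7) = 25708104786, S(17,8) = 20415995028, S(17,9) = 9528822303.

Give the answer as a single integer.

@18  (18,6):17505749898·6+5652751651→110687251039, (18,7):25708104786·7+17505749898→197462483400, (18,8):20415995028·8+25708104786→189036065010, (18,9):9528822303·9+20415995028→106175395755
@19  (19,7):197462483400·7+110687251039→1492924634839, (19,8):189036065010·8+197462483400→1709751003480, (19,9):106175395755·9+189036065010→1144614626805
@20  (20,8):1709751003480·8+1492924634839→15170932662679, (20,9):1144614626805·9+1709751003480→12011282644725
@21  (21,9):12011282644725·9+15170932662679→123272476465204
Read S(21,9) = 123272476465204.

123272476465204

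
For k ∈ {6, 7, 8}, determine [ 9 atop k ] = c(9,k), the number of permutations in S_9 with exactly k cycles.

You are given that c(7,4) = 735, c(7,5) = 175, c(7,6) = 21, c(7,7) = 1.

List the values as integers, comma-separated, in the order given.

r8: T_8,5=7×175+735=1960; T_8,6=7×21+175=322; T_8,7=7×1+21=28; T_8,8=7×0+1=1
r9: T_9,6=8×322+1960=4536; T_9,7=8×28+322=546; T_9,8=8×1+28=36
Read c(9,6) = 4536, c(9,7) = 546, c(9,8) = 36.

4536, 546, 36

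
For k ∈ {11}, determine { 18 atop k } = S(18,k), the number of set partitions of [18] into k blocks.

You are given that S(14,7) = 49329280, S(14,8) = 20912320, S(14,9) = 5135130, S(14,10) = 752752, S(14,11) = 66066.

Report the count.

@15  (15,8):20912320·8+49329280→216627840, (15,9):5135130·9+20912320→67128490, (15,10):752752·10+5135130→12662650, (15,11):66066·11+752752→1479478
@16  (16,9):67128490·9+216627840→820784250, (16,10):12662650·10+67128490→193754990, (16,11):1479478·11+12662650→28936908
@17  (17,10):193754990·10+820784250→2758334150, (17,11):28936908·11+193754990→512060978
@18  (18,11):512060978·11+2758334150→8391004908
Read S(18,11) = 8391004908.

8391004908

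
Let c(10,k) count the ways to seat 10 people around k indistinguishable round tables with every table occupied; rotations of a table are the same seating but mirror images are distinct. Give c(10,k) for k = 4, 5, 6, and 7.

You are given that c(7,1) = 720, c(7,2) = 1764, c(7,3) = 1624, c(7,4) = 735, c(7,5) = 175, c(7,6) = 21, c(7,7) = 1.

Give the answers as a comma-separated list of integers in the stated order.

723680, 269325, 63273, 9450

[8] T[8,2]:7*1764+720=13068 · T[8,3]:7*1624+1764=13132 · T[8,4]:7*735+1624=6769 · T[8,5]:7*175+735=1960 · T[8,6]:7*21+175=322 · T[8,7]:7*1+21=28
[9] T[9,3]:8*13132+13068=118124 · T[9,4]:8*6769+13132=67284 · T[9,5]:8*1960+6769=22449 · T[9,6]:8*322+1960=4536 · T[9,7]:8*28+322=546
[10] T[10,4]:9*67284+118124=723680 · T[10,5]:9*22449+67284=269325 · T[10,6]:9*4536+22449=63273 · T[10,7]:9*546+4536=9450
Read c(10,4) = 723680, c(10,5) = 269325, c(10,6) = 63273, c(10,7) = 9450.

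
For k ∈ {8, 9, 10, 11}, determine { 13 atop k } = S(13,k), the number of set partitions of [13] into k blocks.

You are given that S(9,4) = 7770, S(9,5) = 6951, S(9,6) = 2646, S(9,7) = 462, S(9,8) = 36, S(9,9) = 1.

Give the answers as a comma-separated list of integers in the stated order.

@10  (10,5):6951·5+7770→42525, (10,6):2646·6+6951→22827, (10,7):462·7+2646→5880, (10,8):36·8+462→750, (10,9):1·9+36→45, (10,10):0·10+1→1
@11  (11,6):22827·6+42525→179487, (11,7):5880·7+22827→63987, (11,8):750·8+5880→11880, (11,9):45·9+750→1155, (11,10):1·10+45→55, (11,11):0·11+1→1
@12  (12,7):63987·7+179487→627396, (12,8):11880·8+63987→159027, (12,9):1155·9+11880→22275, (12,10):55·10+1155→1705, (12,11):1·11+55→66
@13  (13,8):159027·8+627396→1899612, (13,9):22275·9+159027→359502, (13,10):1705·10+22275→39325, (13,11):66·11+1705→2431
Read S(13,8) = 1899612, S(13,9) = 359502, S(13,10) = 39325, S(13,11) = 2431.

1899612, 359502, 39325, 2431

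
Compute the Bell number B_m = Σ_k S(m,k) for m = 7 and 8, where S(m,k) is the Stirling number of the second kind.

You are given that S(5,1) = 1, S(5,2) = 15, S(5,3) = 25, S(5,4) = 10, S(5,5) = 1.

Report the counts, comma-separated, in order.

877, 4140

i=6: T(6,1)=0+1·1=1 | T(6,2)=1+2·15=31 | T(6,3)=15+3·25=90 | T(6,4)=25+4·10=65 | T(6,5)=10+5·1=15 | T(6,6)=1+6·0=1
i=7: T(7,1)=0+1·1=1 | T(7,2)=1+2·31=63 | T(7,3)=31+3·90=301 | T(7,4)=90+4·65=350 | T(7,5)=65+5·15=140 | T(7,6)=15+6·1=21 | T(7,7)=1+7·0=1
i=8: T(8,1)=0+1·1=1 | T(8,2)=1+2·63=127 | T(8,3)=63+3·301=966 | T(8,4)=301+4·350=1701 | T(8,5)=350+5·140=1050 | T(8,6)=140+6·21=266 | T(8,7)=21+7·1=28 | T(8,8)=1+8·0=1
B_7 = ΣS(7,k) = 1+63+301+350+140+21+1 = 877
B_8 = ΣS(8,k) = 1+127+966+1701+1050+266+28+1 = 4140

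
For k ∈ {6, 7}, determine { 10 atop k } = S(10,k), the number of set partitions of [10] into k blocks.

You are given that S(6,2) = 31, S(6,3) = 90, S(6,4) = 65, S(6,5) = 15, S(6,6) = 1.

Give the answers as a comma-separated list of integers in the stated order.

22827, 5880

r7: T_7,3=3×90+31=301; T_7,4=4×65+90=350; T_7,5=5×15+65=140; T_7,6=6×1+15=21; T_7,7=7×0+1=1
r8: T_8,4=4×350+301=1701; T_8,5=5×140+350=1050; T_8,6=6×21+140=266; T_8,7=7×1+21=28
r9: T_9,5=5×1050+1701=6951; T_9,6=6×266+1050=2646; T_9,7=7×28+266=462
r10: T_10,6=6×2646+6951=22827; T_10,7=7×462+2646=5880
Read S(10,6) = 22827, S(10,7) = 5880.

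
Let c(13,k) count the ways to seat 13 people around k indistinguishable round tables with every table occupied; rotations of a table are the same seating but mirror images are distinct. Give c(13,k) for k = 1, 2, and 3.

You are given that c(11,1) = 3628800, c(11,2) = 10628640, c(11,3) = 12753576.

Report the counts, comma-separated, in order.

479001600, 1486442880, 1931559552

[12] T[12,1]:11*3628800+0=39916800 · T[12,2]:11*10628640+3628800=120543840 · T[12,3]:11*12753576+10628640=150917976
[13] T[13,1]:12*39916800+0=479001600 · T[13,2]:12*120543840+39916800=1486442880 · T[13,3]:12*150917976+120543840=1931559552
Read c(13,1) = 479001600, c(13,2) = 1486442880, c(13,3) = 1931559552.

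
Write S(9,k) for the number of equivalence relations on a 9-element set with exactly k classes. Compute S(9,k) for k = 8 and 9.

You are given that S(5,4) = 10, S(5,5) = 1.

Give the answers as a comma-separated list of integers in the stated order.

r6: T_6,5=5×1+10=15; T_6,6=6×0+1=1
r7: T_7,6=6×1+15=21; T_7,7=7×0+1=1
r8: T_8,7=7×1+21=28; T_8,8=8×0+1=1
r9: T_9,8=8×1+28=36; T_9,9=9×0+1=1
Read S(9,8) = 36, S(9,9) = 1.

36, 1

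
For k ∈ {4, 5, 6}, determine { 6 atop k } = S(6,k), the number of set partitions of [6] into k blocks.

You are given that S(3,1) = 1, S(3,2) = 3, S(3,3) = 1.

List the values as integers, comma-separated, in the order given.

65, 15, 1

row 4: T[4][2]=2·3+1=7  T[4][3]=3·1+3=6  T[4][4]=4·0+1=1
row 5: T[5][3]=3·6+7=25  T[5][4]=4·1+6=10  T[5][5]=5·0+1=1
row 6: T[6][4]=4·10+25=65  T[6][5]=5·1+10=15  T[6][6]=6·0+1=1
Read S(6,4) = 65, S(6,5) = 15, S(6,6) = 1.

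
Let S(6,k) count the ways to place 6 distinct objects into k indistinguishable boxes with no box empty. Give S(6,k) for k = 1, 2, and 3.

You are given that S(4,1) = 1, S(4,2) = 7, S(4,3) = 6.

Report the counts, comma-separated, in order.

i=5: T(5,1)=0+1·1=1 | T(5,2)=1+2·7=15 | T(5,3)=7+3·6=25
i=6: T(6,1)=0+1·1=1 | T(6,2)=1+2·15=31 | T(6,3)=15+3·25=90
Read S(6,1) = 1, S(6,2) = 31, S(6,3) = 90.

1, 31, 90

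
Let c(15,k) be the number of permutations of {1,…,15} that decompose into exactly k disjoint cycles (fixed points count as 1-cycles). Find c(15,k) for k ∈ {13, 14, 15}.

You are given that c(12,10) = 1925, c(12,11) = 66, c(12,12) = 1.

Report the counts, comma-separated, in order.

5005, 105, 1

@13  (13,11):66·12+1925→2717, (13,12):1·12+66→78, (13,13):0·12+1→1
@14  (14,12):78·13+2717→3731, (14,13):1·13+78→91, (14,14):0·13+1→1
@15  (15,13):91·14+3731→5005, (15,14):1·14+91→105, (15,15):0·14+1→1
Read c(15,13) = 5005, c(15,14) = 105, c(15,15) = 1.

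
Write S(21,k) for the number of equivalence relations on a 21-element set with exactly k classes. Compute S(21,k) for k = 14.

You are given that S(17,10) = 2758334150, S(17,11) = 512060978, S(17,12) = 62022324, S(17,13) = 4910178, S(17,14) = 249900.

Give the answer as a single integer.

149304004500

r18: T_18,11=11×512060978+2758334150=8391004908; T_18,12=12×62022324+512060978=1256328866; T_18,13=13×4910178+62022324=125854638; T_18,14=14×249900+4910178=8408778
r19: T_19,12=12×1256328866+8391004908=23466951300; T_19,13=13×125854638+1256328866=2892439160; T_19,14=14×8408778+125854638=243577530
r20: T_20,13=13×2892439160+23466951300=61068660380; T_20,14=14×243577530+2892439160=6302524580
r21: T_21,14=14×6302524580+61068660380=149304004500
Read S(21,14) = 149304004500.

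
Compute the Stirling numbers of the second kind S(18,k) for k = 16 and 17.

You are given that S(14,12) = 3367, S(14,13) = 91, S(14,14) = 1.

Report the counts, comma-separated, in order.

[15] T[15,13]:13*91+3367=4550 · T[15,14]:14*1+91=105 · T[15,15]:15*0+1=1
[16] T[16,14]:14*105+4550=6020 · T[16,15]:15*1+105=120 · T[16,16]:16*0+1=1
[17] T[17,15]:15*120+6020=7820 · T[17,16]:16*1+120=136 · T[17,17]:17*0+1=1
[18] T[18,16]:16*136+7820=9996 · T[18,17]:17*1+136=153
Read S(18,16) = 9996, S(18,17) = 153.

9996, 153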